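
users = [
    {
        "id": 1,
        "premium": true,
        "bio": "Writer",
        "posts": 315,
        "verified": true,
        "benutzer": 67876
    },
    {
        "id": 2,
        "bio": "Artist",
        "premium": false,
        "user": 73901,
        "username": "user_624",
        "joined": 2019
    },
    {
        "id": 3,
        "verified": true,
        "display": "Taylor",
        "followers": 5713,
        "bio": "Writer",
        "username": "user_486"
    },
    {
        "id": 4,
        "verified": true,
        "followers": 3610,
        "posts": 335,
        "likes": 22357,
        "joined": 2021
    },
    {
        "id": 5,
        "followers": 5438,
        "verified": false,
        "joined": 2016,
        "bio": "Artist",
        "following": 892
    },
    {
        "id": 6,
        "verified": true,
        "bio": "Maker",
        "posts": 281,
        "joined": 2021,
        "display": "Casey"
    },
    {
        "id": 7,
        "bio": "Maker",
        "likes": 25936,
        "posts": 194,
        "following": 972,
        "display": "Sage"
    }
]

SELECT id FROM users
[1, 2, 3, 4, 5, 6, 7]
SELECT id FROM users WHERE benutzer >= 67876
[1]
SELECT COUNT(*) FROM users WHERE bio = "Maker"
2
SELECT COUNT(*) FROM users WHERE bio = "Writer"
2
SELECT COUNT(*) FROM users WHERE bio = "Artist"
2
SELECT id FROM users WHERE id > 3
[4, 5, 6, 7]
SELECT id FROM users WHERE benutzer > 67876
[]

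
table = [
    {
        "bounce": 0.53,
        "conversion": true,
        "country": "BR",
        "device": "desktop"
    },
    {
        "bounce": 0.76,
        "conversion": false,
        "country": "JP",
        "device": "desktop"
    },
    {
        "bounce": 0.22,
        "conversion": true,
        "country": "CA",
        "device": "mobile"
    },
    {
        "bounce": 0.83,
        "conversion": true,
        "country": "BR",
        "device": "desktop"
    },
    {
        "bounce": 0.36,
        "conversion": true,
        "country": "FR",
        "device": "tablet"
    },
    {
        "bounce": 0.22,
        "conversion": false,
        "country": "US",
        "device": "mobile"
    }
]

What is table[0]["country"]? "BR"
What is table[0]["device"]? "desktop"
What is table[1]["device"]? "desktop"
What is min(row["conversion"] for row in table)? False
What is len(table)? 6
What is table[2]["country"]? "CA"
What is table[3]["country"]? "BR"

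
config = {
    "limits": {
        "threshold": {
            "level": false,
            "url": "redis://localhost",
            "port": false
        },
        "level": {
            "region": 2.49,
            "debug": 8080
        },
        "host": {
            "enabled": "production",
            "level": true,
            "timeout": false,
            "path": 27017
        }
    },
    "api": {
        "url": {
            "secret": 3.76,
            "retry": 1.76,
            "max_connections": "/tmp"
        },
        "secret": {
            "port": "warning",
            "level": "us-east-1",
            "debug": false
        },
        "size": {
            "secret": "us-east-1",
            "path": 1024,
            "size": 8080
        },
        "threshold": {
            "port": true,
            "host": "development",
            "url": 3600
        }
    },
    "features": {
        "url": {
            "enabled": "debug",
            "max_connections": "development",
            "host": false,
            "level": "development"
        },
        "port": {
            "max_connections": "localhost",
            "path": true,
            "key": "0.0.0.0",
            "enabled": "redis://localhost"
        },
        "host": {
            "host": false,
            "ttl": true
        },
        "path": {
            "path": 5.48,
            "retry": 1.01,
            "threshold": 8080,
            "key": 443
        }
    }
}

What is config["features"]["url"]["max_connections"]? "development"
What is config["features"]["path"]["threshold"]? 8080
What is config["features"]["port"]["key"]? "0.0.0.0"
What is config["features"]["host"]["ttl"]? True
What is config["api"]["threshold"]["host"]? "development"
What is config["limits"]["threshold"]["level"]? False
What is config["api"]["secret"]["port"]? "warning"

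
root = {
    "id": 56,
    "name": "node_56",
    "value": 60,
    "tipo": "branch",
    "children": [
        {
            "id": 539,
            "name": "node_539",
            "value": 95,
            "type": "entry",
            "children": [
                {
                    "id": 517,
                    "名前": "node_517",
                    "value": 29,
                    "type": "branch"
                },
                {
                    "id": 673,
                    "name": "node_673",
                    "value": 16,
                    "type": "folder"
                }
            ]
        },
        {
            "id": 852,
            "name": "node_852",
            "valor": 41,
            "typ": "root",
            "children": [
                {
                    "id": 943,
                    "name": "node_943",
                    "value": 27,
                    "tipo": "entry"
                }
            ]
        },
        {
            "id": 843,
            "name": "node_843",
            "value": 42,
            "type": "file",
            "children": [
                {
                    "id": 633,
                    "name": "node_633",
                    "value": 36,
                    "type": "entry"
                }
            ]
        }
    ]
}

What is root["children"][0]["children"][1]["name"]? "node_673"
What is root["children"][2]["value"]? 42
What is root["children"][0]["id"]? 539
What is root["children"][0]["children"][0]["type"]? "branch"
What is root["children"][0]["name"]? "node_539"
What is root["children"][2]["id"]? 843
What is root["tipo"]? "branch"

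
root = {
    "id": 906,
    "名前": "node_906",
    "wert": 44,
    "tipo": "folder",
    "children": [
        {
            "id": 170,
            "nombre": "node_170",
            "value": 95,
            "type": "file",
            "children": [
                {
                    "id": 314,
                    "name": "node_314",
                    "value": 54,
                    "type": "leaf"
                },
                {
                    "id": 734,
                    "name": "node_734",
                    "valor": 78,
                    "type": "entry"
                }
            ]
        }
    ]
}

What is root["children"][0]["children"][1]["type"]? "entry"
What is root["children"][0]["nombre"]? "node_170"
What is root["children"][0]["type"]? "file"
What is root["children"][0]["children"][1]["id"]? 734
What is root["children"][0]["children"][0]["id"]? 314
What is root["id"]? 906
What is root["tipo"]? "folder"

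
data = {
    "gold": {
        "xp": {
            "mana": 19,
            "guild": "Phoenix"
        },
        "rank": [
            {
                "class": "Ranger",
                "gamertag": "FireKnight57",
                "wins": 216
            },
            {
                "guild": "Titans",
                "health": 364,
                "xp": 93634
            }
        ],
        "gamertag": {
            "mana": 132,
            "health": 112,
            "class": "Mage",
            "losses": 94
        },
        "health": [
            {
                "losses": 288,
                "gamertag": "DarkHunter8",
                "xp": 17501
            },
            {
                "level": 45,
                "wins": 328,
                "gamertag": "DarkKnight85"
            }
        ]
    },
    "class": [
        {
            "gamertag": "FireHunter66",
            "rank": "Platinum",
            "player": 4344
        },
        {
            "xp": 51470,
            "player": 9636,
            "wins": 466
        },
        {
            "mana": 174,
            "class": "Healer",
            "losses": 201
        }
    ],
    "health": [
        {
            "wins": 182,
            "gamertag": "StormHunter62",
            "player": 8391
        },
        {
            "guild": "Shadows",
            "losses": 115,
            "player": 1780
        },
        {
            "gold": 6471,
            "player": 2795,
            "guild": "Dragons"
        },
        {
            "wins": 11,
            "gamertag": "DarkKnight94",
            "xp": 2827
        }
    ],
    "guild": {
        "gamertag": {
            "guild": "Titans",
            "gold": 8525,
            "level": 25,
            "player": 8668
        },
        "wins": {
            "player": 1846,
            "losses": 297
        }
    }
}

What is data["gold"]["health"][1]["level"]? 45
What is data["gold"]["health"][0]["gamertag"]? "DarkHunter8"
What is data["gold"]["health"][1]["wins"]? 328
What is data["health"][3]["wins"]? 11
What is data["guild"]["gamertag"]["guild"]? "Titans"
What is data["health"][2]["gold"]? 6471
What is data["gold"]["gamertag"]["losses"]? 94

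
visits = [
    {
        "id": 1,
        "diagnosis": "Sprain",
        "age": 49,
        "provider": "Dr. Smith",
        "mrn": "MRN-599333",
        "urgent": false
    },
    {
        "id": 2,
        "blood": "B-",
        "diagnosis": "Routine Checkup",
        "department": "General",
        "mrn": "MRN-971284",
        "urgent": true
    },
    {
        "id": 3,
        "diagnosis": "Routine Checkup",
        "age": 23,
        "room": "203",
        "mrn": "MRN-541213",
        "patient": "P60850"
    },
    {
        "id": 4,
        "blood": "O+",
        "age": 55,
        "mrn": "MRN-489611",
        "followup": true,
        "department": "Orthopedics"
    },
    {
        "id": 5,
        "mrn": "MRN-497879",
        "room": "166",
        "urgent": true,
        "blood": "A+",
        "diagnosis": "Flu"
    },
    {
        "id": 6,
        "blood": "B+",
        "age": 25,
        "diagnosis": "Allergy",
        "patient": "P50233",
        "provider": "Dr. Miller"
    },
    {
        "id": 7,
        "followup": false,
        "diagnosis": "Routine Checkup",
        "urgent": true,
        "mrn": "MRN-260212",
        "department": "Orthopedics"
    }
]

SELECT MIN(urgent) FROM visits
False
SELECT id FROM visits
[1, 2, 3, 4, 5, 6, 7]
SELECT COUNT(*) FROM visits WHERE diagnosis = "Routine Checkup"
3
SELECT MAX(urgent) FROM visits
True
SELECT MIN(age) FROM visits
23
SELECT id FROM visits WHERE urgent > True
[]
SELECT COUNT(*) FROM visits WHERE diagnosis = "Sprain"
1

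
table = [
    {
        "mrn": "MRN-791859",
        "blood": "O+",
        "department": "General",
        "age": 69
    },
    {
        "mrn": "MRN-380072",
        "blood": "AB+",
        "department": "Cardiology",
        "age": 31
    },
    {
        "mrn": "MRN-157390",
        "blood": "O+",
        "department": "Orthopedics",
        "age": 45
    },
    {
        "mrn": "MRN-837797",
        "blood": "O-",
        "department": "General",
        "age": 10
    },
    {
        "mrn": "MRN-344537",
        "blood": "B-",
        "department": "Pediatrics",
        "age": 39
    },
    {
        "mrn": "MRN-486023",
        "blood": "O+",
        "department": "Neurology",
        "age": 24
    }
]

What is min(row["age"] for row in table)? 10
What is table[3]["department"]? "General"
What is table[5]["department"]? "Neurology"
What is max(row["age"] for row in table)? 69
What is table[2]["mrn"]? "MRN-157390"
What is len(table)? 6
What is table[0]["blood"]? "O+"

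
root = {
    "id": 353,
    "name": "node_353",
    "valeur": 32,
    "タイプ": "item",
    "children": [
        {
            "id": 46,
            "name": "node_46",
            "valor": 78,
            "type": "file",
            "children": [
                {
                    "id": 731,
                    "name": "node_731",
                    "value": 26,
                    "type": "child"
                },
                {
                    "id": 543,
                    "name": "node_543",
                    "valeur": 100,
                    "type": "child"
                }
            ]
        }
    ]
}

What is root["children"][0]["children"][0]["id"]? 731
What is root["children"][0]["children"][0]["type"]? "child"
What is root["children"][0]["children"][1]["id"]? 543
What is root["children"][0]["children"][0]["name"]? "node_731"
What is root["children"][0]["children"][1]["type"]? "child"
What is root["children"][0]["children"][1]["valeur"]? 100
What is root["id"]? 353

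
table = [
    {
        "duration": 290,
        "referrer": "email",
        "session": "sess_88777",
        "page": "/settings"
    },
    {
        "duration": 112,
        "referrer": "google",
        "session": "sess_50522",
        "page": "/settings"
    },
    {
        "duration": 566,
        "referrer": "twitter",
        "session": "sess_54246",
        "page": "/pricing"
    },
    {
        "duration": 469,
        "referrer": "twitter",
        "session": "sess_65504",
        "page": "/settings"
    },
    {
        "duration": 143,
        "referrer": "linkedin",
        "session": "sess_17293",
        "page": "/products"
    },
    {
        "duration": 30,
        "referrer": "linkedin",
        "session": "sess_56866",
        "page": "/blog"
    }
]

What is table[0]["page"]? "/settings"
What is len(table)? 6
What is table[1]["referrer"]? "google"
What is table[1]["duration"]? 112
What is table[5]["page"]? "/blog"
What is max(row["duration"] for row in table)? 566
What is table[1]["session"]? "sess_50522"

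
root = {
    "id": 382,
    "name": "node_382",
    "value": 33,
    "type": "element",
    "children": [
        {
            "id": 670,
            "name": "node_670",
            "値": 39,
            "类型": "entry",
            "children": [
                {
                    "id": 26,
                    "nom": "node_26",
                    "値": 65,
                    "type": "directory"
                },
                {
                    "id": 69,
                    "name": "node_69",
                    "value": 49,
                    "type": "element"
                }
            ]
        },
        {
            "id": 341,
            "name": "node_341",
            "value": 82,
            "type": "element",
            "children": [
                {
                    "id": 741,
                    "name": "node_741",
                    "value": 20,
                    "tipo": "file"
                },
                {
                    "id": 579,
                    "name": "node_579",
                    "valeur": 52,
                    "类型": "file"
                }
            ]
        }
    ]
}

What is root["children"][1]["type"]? "element"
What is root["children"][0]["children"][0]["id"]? 26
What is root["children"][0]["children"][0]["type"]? "directory"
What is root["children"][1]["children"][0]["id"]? 741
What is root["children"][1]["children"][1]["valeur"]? 52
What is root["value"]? 33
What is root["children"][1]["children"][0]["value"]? 20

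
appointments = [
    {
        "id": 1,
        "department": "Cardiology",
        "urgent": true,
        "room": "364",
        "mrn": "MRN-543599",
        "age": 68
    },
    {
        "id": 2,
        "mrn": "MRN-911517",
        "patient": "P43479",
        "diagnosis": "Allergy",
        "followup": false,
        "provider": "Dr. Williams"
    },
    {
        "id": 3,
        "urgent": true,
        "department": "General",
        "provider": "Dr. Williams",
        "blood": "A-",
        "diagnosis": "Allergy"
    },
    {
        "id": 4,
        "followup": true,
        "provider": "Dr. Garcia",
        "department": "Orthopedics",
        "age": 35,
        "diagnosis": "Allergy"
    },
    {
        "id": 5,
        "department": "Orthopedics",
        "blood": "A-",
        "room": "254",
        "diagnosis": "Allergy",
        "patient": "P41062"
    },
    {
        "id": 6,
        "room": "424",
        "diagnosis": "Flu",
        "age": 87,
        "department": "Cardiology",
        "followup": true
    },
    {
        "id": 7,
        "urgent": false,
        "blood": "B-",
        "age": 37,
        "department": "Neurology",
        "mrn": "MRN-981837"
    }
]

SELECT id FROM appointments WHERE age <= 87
[1, 4, 6, 7]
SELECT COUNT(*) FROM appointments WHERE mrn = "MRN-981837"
1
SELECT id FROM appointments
[1, 2, 3, 4, 5, 6, 7]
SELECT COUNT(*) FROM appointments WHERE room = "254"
1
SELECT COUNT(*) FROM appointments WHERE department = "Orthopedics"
2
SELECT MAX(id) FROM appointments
7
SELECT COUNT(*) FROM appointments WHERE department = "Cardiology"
2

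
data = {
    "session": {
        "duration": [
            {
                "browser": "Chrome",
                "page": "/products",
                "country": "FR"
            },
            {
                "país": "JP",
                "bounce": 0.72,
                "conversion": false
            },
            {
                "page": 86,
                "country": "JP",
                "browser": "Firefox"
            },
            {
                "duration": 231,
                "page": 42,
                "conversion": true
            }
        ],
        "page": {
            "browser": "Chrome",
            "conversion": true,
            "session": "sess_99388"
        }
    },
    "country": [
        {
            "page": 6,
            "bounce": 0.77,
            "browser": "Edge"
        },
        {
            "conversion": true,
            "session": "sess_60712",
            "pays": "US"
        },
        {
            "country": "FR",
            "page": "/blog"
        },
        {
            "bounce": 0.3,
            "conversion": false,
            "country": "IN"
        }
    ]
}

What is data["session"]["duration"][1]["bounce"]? 0.72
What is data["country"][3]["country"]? "IN"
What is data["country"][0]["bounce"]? 0.77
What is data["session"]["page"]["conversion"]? True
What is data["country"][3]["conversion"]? False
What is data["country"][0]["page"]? 6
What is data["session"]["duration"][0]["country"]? "FR"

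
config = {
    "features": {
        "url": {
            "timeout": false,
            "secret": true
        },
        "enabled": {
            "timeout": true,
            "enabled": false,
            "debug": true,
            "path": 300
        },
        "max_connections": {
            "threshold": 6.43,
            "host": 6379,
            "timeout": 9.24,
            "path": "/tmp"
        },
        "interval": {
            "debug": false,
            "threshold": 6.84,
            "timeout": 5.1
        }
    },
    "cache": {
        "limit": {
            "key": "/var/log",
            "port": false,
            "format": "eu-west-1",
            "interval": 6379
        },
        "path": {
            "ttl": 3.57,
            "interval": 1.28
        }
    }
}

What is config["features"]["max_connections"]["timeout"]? 9.24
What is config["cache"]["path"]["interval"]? 1.28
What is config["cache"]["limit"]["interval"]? 6379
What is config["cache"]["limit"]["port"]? False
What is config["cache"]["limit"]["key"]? "/var/log"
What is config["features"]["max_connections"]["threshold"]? 6.43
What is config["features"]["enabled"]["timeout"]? True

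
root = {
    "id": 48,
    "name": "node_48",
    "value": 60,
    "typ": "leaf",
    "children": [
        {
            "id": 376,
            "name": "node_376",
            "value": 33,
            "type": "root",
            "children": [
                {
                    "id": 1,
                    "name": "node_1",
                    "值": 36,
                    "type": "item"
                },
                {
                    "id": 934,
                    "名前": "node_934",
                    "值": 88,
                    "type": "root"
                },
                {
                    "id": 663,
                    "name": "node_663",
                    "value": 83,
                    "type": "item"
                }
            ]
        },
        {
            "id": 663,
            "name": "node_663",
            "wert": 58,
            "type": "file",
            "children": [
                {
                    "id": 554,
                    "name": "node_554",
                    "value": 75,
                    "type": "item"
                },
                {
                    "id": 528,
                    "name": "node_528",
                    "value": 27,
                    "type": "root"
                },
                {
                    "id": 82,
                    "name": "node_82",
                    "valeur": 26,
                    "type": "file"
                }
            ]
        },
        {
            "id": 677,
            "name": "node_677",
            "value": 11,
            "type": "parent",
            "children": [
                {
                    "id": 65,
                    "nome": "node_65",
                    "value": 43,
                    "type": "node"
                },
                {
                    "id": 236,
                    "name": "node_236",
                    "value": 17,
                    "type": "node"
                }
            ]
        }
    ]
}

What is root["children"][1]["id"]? 663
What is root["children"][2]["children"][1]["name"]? "node_236"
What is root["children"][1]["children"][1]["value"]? 27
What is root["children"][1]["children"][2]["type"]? "file"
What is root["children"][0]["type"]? "root"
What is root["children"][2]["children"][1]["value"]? 17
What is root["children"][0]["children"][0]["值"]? 36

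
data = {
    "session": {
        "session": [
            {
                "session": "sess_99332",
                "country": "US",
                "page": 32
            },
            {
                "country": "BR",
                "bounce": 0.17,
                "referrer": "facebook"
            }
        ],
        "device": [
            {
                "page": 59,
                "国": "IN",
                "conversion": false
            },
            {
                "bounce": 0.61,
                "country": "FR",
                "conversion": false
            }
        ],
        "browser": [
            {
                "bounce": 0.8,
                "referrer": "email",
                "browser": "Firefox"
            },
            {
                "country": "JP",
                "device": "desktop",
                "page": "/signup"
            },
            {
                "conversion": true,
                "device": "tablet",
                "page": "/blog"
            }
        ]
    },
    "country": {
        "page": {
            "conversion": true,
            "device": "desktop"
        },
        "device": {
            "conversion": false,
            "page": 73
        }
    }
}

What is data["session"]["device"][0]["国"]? "IN"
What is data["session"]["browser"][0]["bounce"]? 0.8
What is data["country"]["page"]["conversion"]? True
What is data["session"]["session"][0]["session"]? "sess_99332"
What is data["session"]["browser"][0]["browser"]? "Firefox"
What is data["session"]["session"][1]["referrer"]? "facebook"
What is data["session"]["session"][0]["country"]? "US"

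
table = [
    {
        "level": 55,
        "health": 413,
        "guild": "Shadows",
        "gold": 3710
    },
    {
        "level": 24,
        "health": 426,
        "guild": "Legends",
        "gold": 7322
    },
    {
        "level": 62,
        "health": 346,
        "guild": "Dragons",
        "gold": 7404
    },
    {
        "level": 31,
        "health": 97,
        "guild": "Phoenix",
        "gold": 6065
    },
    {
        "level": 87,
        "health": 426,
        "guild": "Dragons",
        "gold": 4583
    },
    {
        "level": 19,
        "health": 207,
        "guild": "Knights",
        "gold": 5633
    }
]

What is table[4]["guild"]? "Dragons"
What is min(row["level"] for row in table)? 19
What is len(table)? 6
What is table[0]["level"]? 55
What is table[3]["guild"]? "Phoenix"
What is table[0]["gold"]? 3710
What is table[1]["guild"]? "Legends"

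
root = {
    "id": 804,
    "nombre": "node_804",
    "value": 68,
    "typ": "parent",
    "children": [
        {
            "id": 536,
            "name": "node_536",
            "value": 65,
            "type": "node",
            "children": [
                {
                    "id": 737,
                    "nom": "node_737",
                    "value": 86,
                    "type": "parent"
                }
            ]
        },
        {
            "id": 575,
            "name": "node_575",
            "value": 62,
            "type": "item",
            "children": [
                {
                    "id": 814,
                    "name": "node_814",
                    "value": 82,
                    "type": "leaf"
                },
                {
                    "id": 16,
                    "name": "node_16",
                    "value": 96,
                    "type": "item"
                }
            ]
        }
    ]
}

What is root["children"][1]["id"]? 575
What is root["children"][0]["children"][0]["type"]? "parent"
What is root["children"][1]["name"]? "node_575"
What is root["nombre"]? "node_804"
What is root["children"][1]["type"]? "item"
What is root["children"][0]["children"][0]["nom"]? "node_737"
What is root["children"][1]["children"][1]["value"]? 96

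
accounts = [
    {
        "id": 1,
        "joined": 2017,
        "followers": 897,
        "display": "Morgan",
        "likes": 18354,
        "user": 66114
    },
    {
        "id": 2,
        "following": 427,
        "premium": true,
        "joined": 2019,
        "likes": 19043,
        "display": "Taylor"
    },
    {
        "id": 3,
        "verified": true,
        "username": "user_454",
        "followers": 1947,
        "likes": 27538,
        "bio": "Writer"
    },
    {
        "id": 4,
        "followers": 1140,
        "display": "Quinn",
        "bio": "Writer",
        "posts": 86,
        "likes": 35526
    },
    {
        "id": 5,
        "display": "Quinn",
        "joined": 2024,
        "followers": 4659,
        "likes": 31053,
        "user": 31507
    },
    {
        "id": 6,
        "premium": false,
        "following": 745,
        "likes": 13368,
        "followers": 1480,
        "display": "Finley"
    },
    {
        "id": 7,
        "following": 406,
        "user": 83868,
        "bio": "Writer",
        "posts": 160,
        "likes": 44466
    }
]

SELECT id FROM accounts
[1, 2, 3, 4, 5, 6, 7]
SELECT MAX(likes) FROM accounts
44466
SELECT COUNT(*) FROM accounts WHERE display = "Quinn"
2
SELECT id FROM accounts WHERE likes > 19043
[3, 4, 5, 7]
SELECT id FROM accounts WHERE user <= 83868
[1, 5, 7]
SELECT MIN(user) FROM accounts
31507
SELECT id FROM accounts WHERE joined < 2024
[1, 2]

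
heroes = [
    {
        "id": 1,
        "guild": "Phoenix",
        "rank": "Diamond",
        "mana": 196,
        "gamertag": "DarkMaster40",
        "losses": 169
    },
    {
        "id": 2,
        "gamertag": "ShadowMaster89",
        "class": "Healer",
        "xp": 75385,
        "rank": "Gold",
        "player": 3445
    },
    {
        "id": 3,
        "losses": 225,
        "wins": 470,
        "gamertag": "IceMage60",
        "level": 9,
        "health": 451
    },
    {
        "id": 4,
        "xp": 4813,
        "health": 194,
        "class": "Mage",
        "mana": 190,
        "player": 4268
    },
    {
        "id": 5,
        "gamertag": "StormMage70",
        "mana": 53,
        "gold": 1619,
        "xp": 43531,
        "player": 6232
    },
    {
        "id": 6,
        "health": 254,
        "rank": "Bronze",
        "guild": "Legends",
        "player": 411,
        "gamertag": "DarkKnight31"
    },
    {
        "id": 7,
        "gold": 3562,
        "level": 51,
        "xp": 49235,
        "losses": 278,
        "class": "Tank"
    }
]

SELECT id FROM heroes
[1, 2, 3, 4, 5, 6, 7]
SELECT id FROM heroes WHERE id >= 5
[5, 6, 7]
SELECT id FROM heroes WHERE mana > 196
[]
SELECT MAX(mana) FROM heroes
196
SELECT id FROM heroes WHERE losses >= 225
[3, 7]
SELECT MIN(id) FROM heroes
1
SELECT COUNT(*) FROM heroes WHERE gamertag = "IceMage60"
1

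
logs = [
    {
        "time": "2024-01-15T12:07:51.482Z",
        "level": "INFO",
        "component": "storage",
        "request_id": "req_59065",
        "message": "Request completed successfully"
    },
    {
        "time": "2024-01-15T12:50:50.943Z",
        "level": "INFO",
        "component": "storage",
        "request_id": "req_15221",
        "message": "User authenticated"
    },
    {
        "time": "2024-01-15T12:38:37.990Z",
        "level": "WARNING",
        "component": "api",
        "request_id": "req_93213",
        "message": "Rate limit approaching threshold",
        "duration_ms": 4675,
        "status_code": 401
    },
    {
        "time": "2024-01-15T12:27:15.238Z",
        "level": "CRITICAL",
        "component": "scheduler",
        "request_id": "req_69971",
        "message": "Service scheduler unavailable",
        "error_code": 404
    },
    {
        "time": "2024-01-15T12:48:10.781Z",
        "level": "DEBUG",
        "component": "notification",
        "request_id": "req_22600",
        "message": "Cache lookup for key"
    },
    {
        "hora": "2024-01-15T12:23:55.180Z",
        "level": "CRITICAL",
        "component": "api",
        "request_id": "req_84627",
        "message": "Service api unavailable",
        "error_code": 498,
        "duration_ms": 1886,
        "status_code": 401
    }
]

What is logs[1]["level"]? "INFO"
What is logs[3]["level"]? "CRITICAL"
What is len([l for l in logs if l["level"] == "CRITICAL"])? 2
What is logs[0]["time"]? "2024-01-15T12:07:51.482Z"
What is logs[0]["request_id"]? "req_59065"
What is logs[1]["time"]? "2024-01-15T12:50:50.943Z"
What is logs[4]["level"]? "DEBUG"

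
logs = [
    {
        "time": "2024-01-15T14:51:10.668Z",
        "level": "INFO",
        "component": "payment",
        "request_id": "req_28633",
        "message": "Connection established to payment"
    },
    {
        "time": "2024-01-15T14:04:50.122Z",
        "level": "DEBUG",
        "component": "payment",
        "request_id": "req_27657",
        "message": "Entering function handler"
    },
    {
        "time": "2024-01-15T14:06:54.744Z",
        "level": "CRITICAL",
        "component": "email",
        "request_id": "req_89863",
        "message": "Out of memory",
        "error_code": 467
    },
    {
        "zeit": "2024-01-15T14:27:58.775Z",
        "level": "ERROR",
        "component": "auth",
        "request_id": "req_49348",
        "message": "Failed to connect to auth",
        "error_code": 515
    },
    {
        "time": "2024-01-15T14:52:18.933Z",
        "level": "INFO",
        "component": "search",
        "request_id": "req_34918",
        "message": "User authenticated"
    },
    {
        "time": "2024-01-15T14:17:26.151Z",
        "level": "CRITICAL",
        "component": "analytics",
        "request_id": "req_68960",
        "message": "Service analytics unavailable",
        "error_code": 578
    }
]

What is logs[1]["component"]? "payment"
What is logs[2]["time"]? "2024-01-15T14:06:54.744Z"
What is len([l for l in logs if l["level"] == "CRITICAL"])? 2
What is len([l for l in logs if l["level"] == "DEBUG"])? 1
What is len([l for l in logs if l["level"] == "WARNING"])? 0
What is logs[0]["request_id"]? "req_28633"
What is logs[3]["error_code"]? 515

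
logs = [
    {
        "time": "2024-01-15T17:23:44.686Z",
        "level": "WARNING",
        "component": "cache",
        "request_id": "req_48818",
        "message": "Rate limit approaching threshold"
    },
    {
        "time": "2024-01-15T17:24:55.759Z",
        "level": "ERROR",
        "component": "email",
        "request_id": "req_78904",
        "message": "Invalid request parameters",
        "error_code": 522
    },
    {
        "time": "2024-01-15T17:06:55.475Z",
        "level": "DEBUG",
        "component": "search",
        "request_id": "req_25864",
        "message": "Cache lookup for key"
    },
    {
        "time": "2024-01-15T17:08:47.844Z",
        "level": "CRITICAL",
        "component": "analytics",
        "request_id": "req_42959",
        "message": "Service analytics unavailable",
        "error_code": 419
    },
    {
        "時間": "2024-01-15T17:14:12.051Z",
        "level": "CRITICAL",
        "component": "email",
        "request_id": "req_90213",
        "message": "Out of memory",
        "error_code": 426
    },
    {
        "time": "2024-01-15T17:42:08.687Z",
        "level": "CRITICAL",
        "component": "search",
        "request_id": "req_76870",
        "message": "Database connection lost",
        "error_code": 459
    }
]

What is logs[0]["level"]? "WARNING"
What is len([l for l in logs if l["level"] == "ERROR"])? 1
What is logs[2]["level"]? "DEBUG"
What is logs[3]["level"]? "CRITICAL"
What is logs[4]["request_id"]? "req_90213"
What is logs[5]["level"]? "CRITICAL"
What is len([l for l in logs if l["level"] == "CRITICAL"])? 3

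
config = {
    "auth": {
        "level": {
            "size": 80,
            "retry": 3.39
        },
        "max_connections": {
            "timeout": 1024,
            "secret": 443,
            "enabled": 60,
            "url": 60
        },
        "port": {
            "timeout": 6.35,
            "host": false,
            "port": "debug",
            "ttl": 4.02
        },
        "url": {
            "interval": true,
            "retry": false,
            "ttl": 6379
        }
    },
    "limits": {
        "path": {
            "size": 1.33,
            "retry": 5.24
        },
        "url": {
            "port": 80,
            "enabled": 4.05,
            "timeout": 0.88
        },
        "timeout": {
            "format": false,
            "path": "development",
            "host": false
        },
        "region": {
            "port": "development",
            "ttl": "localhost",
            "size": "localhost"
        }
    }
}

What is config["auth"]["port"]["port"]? "debug"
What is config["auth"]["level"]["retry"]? 3.39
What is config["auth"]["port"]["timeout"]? 6.35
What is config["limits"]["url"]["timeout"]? 0.88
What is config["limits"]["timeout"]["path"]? "development"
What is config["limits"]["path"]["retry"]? 5.24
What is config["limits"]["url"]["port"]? 80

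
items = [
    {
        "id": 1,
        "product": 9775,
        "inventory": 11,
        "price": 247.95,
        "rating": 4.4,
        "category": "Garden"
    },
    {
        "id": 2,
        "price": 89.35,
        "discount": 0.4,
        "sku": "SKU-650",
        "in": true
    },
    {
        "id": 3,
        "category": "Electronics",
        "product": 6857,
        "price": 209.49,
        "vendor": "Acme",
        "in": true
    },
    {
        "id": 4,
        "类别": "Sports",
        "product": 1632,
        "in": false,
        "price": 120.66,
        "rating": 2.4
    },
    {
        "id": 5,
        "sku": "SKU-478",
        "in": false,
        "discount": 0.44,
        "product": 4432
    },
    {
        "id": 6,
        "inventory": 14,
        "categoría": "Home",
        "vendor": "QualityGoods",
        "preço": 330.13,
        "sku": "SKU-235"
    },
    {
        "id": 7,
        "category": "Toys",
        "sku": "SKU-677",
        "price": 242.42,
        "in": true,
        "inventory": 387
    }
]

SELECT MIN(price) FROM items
89.35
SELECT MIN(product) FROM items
1632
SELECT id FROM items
[1, 2, 3, 4, 5, 6, 7]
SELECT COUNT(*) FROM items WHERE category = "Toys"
1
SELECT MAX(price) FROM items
247.95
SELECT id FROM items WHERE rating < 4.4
[4]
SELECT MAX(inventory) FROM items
387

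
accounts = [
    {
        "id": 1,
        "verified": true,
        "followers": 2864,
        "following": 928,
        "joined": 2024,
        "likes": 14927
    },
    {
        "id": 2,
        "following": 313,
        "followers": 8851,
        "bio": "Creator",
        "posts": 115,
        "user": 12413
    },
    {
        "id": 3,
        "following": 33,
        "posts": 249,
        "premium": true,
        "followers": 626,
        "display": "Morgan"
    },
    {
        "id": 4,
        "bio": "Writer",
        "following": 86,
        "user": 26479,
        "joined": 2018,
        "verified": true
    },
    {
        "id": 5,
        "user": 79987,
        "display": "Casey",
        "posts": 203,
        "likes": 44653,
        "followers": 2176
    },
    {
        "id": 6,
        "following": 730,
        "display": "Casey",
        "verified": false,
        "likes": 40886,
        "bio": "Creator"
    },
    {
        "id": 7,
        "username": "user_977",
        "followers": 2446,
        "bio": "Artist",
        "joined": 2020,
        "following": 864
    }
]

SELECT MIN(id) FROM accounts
1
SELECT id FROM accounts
[1, 2, 3, 4, 5, 6, 7]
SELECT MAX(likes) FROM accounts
44653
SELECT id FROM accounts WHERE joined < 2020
[4]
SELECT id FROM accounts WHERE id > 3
[4, 5, 6, 7]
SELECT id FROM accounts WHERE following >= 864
[1, 7]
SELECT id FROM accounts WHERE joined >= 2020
[1, 7]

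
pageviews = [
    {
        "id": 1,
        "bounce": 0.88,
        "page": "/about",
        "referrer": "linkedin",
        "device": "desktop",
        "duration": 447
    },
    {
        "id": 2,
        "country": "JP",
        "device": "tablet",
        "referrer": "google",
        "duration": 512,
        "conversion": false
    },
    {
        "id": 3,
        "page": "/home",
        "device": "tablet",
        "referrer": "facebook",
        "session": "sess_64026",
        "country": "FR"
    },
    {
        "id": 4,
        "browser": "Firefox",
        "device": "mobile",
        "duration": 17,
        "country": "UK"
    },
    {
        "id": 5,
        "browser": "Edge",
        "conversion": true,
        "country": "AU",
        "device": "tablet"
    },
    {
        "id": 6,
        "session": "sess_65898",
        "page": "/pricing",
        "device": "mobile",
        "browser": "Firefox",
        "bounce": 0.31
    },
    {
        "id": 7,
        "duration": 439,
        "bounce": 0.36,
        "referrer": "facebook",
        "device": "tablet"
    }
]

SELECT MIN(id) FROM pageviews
1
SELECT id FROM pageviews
[1, 2, 3, 4, 5, 6, 7]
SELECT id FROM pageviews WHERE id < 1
[]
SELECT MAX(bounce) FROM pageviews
0.88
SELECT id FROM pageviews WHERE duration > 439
[1, 2]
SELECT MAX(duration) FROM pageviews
512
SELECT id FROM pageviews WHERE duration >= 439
[1, 2, 7]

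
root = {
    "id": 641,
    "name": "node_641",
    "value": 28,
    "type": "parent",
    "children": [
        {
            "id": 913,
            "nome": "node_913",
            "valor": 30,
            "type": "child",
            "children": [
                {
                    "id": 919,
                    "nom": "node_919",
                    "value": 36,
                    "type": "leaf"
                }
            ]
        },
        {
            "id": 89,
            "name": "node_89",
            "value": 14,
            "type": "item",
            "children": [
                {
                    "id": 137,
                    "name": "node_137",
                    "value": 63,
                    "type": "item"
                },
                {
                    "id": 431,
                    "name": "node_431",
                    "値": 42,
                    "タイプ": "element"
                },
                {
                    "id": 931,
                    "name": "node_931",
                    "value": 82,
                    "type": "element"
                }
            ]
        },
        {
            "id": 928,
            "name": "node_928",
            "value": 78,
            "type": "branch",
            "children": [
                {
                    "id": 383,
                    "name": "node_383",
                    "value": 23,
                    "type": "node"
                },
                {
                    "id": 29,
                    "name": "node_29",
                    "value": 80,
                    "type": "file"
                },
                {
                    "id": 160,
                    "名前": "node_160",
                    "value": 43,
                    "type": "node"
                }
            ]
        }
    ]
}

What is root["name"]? "node_641"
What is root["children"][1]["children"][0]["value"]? 63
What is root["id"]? 641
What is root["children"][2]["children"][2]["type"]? "node"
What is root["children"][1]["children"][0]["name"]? "node_137"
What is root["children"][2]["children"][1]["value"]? 80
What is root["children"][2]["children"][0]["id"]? 383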